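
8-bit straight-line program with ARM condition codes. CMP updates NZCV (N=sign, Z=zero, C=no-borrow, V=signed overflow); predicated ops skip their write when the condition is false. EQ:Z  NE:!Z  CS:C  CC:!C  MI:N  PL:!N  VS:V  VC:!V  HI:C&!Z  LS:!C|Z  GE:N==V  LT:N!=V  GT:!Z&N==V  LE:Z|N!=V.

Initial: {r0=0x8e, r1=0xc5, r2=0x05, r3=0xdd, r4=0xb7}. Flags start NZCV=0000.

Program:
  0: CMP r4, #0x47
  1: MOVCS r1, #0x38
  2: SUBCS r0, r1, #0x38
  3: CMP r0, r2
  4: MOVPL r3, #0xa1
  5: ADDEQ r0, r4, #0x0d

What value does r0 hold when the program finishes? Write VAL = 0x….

VAL = 0x00

0: ✓ CMP  NZCV=0011
1: ✓ MOVCS  r1←0x38
2: ✓ SUBCS  r0←0x00
3: ✓ CMP  NZCV=1000
4: · MOVPL
5: · ADDEQ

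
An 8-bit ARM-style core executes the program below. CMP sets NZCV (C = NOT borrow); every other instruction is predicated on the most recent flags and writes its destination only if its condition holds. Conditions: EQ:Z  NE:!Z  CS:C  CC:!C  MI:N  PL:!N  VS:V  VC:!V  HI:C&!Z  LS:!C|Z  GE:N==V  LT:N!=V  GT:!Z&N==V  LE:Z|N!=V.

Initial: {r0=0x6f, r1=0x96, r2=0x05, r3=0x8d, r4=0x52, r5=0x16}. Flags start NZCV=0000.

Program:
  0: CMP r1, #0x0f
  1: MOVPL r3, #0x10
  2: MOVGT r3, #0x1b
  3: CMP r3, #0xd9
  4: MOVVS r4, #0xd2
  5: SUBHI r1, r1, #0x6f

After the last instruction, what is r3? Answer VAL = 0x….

VAL = 0x8d

0: ✓ CMP  NZCV=1010
1: · MOVPL
2: · MOVGT
3: ✓ CMP  NZCV=1000
4: · MOVVS
5: · SUBHI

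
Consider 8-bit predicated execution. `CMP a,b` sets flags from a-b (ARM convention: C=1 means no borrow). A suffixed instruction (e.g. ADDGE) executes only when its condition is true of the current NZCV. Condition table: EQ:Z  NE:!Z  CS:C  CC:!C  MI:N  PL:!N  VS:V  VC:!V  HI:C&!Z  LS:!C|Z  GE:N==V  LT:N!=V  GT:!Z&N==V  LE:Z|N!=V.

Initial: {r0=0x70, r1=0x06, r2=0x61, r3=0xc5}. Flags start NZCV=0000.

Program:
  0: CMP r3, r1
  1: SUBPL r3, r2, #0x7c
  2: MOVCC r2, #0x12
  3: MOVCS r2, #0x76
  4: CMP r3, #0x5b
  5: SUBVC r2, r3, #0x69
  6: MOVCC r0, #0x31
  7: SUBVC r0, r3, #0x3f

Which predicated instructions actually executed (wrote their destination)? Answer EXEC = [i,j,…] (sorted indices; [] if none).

[0] flags=1010 → (cmp)
[1] flags=1010 PL?F → skip
[2] flags=1010 CC?F → skip
[3] flags=1010 CS?T → r2=0x76
[4] flags=0011 → (cmp)
[5] flags=0011 VC?F → skip
[6] flags=0011 CC?F → skip
[7] flags=0011 VC?F → skip

EXEC = [3]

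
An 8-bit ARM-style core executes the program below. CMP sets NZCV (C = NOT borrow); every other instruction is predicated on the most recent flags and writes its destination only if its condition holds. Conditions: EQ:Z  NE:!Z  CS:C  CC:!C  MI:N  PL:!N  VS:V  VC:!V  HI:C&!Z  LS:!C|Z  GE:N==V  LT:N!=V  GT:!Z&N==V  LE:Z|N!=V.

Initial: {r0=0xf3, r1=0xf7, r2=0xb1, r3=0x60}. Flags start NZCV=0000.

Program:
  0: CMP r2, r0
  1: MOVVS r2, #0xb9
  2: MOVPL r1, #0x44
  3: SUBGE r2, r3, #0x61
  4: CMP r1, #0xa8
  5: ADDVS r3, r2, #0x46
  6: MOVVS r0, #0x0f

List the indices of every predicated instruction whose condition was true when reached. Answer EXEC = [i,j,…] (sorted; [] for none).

0: ✓ CMP  NZCV=1000
1: · MOVVS
2: · MOVPL
3: · SUBGE
4: ✓ CMP  NZCV=0010
5: · ADDVS
6: · MOVVS

EXEC = []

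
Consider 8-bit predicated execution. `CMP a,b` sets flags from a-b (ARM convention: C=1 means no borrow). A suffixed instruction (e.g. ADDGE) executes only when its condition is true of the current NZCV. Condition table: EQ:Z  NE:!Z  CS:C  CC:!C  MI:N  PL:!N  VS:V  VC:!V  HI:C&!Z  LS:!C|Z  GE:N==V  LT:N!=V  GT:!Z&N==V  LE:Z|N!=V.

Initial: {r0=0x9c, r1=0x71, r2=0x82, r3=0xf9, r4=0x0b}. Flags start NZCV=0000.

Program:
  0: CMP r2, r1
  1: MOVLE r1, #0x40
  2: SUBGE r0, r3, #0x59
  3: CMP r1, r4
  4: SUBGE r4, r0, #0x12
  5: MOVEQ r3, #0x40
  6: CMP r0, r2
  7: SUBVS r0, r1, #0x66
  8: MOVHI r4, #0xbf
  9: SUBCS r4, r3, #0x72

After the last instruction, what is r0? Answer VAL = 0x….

0: ✓ CMP  NZCV=0011
1: ✓ MOVLE  r1←0x40
2: · SUBGE
3: ✓ CMP  NZCV=0010
4: ✓ SUBGE  r4←0x8a
5: · MOVEQ
6: ✓ CMP  NZCV=0010
7: · SUBVS
8: ✓ MOVHI  r4←0xbf
9: ✓ SUBCS  r4←0x87

VAL = 0x9c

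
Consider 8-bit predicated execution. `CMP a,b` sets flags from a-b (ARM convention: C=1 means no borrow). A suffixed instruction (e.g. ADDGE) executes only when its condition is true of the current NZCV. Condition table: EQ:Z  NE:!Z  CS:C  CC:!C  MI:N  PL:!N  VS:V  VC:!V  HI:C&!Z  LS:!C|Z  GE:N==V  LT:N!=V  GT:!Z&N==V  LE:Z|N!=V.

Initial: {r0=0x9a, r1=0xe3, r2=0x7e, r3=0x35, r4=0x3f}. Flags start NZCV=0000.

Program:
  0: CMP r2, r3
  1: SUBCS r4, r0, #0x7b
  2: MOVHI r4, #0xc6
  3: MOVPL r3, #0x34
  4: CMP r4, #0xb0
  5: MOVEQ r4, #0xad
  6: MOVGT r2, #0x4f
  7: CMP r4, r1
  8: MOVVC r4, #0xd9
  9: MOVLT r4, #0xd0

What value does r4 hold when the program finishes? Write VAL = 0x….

VAL = 0xd0

0: ✓ CMP  NZCV=0010
1: ✓ SUBCS  r4←0x1f
2: ✓ MOVHI  r4←0xc6
3: ✓ MOVPL  r3←0x34
4: ✓ CMP  NZCV=0010
5: · MOVEQ
6: ✓ MOVGT  r2←0x4f
7: ✓ CMP  NZCV=1000
8: ✓ MOVVC  r4←0xd9
9: ✓ MOVLT  r4←0xd0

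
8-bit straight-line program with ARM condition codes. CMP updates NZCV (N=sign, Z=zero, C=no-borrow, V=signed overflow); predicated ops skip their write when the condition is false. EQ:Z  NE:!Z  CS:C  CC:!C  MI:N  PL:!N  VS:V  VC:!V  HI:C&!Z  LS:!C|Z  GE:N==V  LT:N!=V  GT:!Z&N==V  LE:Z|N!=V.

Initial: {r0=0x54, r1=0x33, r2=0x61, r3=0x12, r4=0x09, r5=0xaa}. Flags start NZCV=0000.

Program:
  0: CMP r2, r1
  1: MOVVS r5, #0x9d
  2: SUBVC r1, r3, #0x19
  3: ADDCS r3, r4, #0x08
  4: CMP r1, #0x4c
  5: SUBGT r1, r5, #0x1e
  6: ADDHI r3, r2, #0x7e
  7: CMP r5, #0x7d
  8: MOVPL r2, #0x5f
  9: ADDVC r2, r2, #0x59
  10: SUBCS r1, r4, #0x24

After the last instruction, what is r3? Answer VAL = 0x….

VAL = 0xdf

[0] flags=0010 → (cmp)
[1] flags=0010 VS?F → skip
[2] flags=0010 VC?T → r1=0xf9
[3] flags=0010 CS?T → r3=0x11
[4] flags=1010 → (cmp)
[5] flags=1010 GT?F → skip
[6] flags=1010 HI?T → r3=0xdf
[7] flags=0011 → (cmp)
[8] flags=0011 PL?T → r2=0x5f
[9] flags=0011 VC?F → skip
[10] flags=0011 CS?T → r1=0xe5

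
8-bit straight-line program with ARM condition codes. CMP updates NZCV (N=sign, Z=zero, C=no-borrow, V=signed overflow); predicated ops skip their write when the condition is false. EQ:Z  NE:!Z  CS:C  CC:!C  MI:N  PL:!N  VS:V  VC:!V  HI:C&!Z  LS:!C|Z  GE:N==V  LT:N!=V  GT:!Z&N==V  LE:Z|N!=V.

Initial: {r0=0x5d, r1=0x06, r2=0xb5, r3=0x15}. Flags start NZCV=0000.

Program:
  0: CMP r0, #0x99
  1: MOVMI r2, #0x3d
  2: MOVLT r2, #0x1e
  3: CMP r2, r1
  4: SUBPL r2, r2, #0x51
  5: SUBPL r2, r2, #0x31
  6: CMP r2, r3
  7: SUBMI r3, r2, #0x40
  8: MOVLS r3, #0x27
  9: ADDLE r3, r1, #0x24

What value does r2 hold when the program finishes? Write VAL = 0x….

[0] flags=1001 → (cmp)
[1] flags=1001 MI?T → r2=0x3d
[2] flags=1001 LT?F → skip
[3] flags=0010 → (cmp)
[4] flags=0010 PL?T → r2=0xec
[5] flags=0010 PL?T → r2=0xbb
[6] flags=1010 → (cmp)
[7] flags=1010 MI?T → r3=0x7b
[8] flags=1010 LS?F → skip
[9] flags=1010 LE?T → r3=0x2a

VAL = 0xbb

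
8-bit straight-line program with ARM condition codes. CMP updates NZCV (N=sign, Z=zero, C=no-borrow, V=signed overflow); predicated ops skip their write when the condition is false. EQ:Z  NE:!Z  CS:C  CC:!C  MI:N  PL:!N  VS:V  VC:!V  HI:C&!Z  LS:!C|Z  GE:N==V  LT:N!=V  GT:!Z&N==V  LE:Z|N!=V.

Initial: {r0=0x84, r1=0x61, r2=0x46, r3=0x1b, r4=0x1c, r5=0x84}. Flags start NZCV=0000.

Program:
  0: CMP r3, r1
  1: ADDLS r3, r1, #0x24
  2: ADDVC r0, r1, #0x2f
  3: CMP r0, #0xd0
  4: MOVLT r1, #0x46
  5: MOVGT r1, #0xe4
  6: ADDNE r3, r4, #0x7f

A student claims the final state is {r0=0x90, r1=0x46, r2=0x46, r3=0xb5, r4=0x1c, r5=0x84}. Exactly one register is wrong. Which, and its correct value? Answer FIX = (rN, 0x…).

FIX = (r3, 0x9b)

0: ✓ CMP  NZCV=1000
1: ✓ ADDLS  r3←0x85
2: ✓ ADDVC  r0←0x90
3: ✓ CMP  NZCV=1000
4: ✓ MOVLT  r1←0x46
5: · MOVGT
6: ✓ ADDNE  r3←0x9b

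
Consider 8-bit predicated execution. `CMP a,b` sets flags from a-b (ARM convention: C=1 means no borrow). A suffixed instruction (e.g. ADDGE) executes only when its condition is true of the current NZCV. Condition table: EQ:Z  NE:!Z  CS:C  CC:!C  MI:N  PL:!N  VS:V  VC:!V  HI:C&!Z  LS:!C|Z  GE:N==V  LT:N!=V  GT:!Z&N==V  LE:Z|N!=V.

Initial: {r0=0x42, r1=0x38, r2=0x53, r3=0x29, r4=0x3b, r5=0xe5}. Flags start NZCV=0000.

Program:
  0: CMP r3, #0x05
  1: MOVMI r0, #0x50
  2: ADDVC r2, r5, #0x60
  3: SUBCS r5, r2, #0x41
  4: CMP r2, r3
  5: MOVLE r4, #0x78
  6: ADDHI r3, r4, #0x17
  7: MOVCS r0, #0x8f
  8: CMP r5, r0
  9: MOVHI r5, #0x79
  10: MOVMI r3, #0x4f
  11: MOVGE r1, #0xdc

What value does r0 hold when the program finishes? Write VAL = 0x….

VAL = 0x8f

[0] flags=0010 → (cmp)
[1] flags=0010 MI?F → skip
[2] flags=0010 VC?T → r2=0x45
[3] flags=0010 CS?T → r5=0x04
[4] flags=0010 → (cmp)
[5] flags=0010 LE?F → skip
[6] flags=0010 HI?T → r3=0x52
[7] flags=0010 CS?T → r0=0x8f
[8] flags=0000 → (cmp)
[9] flags=0000 HI?F → skip
[10] flags=0000 MI?F → skip
[11] flags=0000 GE?T → r1=0xdc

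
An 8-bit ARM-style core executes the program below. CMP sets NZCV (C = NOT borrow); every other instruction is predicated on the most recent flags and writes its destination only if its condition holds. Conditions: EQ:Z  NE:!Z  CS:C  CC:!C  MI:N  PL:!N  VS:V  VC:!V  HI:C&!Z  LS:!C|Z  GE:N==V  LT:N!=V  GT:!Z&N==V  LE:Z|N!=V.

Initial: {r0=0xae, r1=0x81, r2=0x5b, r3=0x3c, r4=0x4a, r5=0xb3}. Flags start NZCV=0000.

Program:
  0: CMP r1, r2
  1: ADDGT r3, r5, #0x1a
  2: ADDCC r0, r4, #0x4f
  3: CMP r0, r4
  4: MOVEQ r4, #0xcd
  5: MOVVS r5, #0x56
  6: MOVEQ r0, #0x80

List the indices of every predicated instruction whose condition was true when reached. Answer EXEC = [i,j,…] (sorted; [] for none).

EXEC = [5]

[0] flags=0011 → (cmp)
[1] flags=0011 GT?F → skip
[2] flags=0011 CC?F → skip
[3] flags=0011 → (cmp)
[4] flags=0011 EQ?F → skip
[5] flags=0011 VS?T → r5=0x56
[6] flags=0011 EQ?F → skip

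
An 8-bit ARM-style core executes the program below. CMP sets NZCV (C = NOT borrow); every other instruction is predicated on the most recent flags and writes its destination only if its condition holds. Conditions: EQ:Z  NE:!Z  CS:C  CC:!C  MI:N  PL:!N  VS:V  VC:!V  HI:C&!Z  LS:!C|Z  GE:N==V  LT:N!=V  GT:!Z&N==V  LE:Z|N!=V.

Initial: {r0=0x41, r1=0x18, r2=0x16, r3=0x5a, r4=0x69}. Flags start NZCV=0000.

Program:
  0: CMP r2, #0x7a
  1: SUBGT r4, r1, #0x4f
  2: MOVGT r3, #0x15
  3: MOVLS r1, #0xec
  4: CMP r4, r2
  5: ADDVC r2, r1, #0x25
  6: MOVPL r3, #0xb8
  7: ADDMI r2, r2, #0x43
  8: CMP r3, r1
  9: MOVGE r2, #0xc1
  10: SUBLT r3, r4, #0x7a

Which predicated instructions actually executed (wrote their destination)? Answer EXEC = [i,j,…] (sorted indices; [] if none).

EXEC = [3,5,6,10]

[0] flags=1000 → (cmp)
[1] flags=1000 GT?F → skip
[2] flags=1000 GT?F → skip
[3] flags=1000 LS?T → r1=0xec
[4] flags=0010 → (cmp)
[5] flags=0010 VC?T → r2=0x11
[6] flags=0010 PL?T → r3=0xb8
[7] flags=0010 MI?F → skip
[8] flags=1000 → (cmp)
[9] flags=1000 GE?F → skip
[10] flags=1000 LT?T → r3=0xef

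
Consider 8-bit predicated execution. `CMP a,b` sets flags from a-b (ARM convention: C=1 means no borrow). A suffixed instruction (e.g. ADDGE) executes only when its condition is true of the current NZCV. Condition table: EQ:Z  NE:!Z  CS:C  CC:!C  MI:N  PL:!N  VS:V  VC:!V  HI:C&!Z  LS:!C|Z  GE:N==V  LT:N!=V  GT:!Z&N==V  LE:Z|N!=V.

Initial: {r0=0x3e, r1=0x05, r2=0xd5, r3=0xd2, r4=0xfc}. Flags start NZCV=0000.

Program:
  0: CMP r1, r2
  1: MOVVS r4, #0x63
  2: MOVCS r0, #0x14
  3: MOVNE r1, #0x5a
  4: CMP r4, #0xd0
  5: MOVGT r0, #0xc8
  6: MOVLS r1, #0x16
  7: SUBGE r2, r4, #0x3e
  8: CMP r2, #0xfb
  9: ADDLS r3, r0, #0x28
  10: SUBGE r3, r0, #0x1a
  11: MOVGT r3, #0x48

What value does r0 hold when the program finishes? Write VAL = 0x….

VAL = 0xc8

0: ✓ CMP  NZCV=0000
1: · MOVVS
2: · MOVCS
3: ✓ MOVNE  r1←0x5a
4: ✓ CMP  NZCV=0010
5: ✓ MOVGT  r0←0xc8
6: · MOVLS
7: ✓ SUBGE  r2←0xbe
8: ✓ CMP  NZCV=1000
9: ✓ ADDLS  r3←0xf0
10: · SUBGE
11: · MOVGT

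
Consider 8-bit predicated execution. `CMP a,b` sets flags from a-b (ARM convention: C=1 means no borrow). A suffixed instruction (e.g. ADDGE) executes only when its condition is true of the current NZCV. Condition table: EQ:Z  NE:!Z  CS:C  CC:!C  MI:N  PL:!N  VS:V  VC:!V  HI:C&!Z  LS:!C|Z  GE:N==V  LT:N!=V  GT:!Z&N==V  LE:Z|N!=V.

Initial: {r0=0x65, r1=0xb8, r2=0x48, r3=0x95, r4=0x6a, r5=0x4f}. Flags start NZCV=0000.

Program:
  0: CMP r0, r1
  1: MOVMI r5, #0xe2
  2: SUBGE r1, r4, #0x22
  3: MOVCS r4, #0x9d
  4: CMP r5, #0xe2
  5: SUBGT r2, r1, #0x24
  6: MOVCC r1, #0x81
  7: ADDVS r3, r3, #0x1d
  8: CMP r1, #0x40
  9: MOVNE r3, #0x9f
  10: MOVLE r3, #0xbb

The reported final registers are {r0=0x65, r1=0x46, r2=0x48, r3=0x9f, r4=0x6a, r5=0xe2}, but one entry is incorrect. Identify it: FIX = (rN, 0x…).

[0] flags=1001 → (cmp)
[1] flags=1001 MI?T → r5=0xe2
[2] flags=1001 GE?T → r1=0x48
[3] flags=1001 CS?F → skip
[4] flags=0110 → (cmp)
[5] flags=0110 GT?F → skip
[6] flags=0110 CC?F → skip
[7] flags=0110 VS?F → skip
[8] flags=0010 → (cmp)
[9] flags=0010 NE?T → r3=0x9f
[10] flags=0010 LE?F → skip

FIX = (r1, 0x48)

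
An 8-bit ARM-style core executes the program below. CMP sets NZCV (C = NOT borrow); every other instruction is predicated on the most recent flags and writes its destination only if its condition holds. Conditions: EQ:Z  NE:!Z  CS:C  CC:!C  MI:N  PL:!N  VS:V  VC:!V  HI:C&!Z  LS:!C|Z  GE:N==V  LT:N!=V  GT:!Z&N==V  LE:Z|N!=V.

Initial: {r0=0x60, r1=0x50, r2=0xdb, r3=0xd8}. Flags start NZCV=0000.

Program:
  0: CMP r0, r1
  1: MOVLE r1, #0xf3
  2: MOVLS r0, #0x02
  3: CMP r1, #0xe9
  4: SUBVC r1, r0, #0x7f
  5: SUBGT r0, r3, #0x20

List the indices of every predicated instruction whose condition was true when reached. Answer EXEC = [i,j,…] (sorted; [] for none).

[0] flags=0010 → (cmp)
[1] flags=0010 LE?F → skip
[2] flags=0010 LS?F → skip
[3] flags=0000 → (cmp)
[4] flags=0000 VC?T → r1=0xe1
[5] flags=0000 GT?T → r0=0xb8

EXEC = [4,5]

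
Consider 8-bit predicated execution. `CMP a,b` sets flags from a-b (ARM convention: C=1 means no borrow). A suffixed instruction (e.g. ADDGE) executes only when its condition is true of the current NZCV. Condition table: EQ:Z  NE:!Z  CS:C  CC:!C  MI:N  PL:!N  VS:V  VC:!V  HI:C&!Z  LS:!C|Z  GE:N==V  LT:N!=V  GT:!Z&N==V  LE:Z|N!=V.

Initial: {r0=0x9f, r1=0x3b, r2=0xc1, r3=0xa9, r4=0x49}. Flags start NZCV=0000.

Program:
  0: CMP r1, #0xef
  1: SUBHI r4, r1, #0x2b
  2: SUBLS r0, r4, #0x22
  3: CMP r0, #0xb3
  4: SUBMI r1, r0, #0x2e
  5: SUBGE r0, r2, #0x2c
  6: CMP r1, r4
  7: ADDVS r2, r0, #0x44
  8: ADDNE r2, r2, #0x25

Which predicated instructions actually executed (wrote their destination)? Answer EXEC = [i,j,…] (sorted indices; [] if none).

EXEC = [2,5,8]

0: ✓ CMP  NZCV=0000
1: · SUBHI
2: ✓ SUBLS  r0←0x27
3: ✓ CMP  NZCV=0000
4: · SUBMI
5: ✓ SUBGE  r0←0x95
6: ✓ CMP  NZCV=1000
7: · ADDVS
8: ✓ ADDNE  r2←0xe6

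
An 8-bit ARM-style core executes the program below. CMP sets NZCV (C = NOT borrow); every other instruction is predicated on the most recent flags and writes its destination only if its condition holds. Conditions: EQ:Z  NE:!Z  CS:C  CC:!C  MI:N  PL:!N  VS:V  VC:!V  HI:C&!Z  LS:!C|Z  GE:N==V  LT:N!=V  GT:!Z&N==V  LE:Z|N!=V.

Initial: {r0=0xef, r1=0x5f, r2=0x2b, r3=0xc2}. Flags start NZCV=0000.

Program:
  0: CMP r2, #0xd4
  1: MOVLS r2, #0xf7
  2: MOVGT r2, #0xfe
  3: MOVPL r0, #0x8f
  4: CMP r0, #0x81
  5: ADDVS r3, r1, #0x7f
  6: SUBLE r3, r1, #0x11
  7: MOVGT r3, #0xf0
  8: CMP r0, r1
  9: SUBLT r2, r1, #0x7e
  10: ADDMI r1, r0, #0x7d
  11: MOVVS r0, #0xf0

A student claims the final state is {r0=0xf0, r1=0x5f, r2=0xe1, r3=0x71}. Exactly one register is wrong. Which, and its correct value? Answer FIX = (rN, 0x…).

[0] flags=0000 → (cmp)
[1] flags=0000 LS?T → r2=0xf7
[2] flags=0000 GT?T → r2=0xfe
[3] flags=0000 PL?T → r0=0x8f
[4] flags=0010 → (cmp)
[5] flags=0010 VS?F → skip
[6] flags=0010 LE?F → skip
[7] flags=0010 GT?T → r3=0xf0
[8] flags=0011 → (cmp)
[9] flags=0011 LT?T → r2=0xe1
[10] flags=0011 MI?F → skip
[11] flags=0011 VS?T → r0=0xf0

FIX = (r3, 0xf0)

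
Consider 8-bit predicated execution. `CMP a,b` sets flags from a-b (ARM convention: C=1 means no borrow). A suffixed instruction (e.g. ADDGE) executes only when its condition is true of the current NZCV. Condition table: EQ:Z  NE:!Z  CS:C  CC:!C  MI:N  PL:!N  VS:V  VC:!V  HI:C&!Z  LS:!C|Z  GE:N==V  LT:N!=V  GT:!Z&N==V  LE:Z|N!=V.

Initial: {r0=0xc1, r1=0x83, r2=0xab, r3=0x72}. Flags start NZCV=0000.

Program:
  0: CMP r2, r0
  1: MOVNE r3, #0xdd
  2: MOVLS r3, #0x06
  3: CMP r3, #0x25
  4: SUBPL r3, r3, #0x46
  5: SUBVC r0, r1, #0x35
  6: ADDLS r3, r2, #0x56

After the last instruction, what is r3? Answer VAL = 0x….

VAL = 0x01

[0] flags=1000 → (cmp)
[1] flags=1000 NE?T → r3=0xdd
[2] flags=1000 LS?T → r3=0x06
[3] flags=1000 → (cmp)
[4] flags=1000 PL?F → skip
[5] flags=1000 VC?T → r0=0x4e
[6] flags=1000 LS?T → r3=0x01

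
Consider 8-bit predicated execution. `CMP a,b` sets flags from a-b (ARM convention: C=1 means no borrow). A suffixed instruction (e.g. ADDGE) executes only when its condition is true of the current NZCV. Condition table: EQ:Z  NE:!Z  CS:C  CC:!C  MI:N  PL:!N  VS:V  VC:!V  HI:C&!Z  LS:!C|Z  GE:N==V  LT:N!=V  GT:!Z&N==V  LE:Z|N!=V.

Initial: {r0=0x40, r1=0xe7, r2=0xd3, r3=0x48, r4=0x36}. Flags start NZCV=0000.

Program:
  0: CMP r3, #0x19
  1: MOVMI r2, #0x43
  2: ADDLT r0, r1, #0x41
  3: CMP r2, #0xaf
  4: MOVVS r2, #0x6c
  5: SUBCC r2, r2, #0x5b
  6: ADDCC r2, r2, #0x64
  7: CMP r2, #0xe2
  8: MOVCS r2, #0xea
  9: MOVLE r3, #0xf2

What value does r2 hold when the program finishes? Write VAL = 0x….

0: ✓ CMP  NZCV=0010
1: · MOVMI
2: · ADDLT
3: ✓ CMP  NZCV=0010
4: · MOVVS
5: · SUBCC
6: · ADDCC
7: ✓ CMP  NZCV=1000
8: · MOVCS
9: ✓ MOVLE  r3←0xf2

VAL = 0xd3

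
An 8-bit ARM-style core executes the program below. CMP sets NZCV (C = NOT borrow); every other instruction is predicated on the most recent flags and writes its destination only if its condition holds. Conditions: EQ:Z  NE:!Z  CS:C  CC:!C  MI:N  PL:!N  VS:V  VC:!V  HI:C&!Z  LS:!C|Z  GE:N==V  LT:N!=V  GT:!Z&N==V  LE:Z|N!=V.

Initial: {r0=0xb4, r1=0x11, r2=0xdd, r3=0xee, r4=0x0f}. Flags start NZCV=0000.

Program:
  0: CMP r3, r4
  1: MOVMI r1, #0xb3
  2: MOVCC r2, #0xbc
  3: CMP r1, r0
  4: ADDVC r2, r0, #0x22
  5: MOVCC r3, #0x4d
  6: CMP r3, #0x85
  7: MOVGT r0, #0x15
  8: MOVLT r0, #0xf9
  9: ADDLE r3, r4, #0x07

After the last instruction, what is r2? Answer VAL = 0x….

0: ✓ CMP  NZCV=1010
1: ✓ MOVMI  r1←0xb3
2: · MOVCC
3: ✓ CMP  NZCV=1000
4: ✓ ADDVC  r2←0xd6
5: ✓ MOVCC  r3←0x4d
6: ✓ CMP  NZCV=1001
7: ✓ MOVGT  r0←0x15
8: · MOVLT
9: · ADDLE

VAL = 0xd6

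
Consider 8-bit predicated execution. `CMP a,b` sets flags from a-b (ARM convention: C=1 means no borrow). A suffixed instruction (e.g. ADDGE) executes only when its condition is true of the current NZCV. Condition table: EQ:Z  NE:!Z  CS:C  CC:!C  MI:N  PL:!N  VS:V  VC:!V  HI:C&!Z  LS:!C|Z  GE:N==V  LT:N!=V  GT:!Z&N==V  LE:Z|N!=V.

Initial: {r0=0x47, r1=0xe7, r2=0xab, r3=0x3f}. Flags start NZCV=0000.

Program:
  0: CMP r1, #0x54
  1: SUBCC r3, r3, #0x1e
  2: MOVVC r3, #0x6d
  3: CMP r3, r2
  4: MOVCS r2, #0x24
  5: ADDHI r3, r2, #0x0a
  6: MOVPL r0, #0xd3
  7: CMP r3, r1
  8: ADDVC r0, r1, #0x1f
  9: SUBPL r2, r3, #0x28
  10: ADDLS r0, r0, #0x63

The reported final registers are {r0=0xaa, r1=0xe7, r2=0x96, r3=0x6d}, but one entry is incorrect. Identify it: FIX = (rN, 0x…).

0: ✓ CMP  NZCV=1010
1: · SUBCC
2: ✓ MOVVC  r3←0x6d
3: ✓ CMP  NZCV=1001
4: · MOVCS
5: · ADDHI
6: · MOVPL
7: ✓ CMP  NZCV=1001
8: · ADDVC
9: · SUBPL
10: ✓ ADDLS  r0←0xaa

FIX = (r2, 0xab)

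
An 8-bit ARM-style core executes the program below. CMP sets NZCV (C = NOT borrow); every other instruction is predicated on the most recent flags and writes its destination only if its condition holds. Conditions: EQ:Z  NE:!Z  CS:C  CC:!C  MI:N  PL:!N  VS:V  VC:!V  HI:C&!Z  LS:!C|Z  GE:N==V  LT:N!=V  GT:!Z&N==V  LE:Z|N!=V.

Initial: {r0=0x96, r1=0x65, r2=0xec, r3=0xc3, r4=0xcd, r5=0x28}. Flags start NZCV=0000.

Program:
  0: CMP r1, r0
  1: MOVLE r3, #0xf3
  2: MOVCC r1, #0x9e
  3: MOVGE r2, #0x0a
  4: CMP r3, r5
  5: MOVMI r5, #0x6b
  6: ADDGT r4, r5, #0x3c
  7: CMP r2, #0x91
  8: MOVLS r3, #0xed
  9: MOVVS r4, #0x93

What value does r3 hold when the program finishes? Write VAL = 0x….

0: ✓ CMP  NZCV=1001
1: · MOVLE
2: ✓ MOVCC  r1←0x9e
3: ✓ MOVGE  r2←0x0a
4: ✓ CMP  NZCV=1010
5: ✓ MOVMI  r5←0x6b
6: · ADDGT
7: ✓ CMP  NZCV=0000
8: ✓ MOVLS  r3←0xed
9: · MOVVS

VAL = 0xed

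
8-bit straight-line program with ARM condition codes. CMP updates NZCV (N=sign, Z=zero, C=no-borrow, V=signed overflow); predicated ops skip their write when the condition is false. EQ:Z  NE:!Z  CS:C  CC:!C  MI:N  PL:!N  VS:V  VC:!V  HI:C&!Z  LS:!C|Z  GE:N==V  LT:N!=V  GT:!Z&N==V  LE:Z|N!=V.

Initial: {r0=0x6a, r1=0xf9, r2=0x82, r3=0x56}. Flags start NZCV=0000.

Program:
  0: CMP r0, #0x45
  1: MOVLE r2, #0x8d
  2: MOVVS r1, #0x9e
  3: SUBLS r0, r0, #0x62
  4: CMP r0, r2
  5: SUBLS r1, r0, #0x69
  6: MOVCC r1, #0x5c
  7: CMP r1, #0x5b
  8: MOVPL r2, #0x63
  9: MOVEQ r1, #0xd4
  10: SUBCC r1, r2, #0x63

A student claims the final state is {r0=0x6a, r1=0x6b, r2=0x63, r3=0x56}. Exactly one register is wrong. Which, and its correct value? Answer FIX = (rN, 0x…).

0: ✓ CMP  NZCV=0010
1: · MOVLE
2: · MOVVS
3: · SUBLS
4: ✓ CMP  NZCV=1001
5: ✓ SUBLS  r1←0x01
6: ✓ MOVCC  r1←0x5c
7: ✓ CMP  NZCV=0010
8: ✓ MOVPL  r2←0x63
9: · MOVEQ
10: · SUBCC

FIX = (r1, 0x5c)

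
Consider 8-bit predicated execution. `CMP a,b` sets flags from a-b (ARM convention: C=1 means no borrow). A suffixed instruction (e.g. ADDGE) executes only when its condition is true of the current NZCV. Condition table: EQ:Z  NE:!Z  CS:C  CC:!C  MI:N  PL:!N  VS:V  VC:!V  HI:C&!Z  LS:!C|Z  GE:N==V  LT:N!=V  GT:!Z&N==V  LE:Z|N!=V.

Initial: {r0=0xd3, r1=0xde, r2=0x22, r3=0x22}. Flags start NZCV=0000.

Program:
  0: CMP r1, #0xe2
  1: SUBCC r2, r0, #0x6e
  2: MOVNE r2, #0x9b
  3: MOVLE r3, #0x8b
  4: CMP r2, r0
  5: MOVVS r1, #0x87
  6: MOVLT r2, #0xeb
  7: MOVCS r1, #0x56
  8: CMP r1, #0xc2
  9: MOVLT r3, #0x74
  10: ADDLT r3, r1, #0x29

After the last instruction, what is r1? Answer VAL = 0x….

VAL = 0xde

0: ✓ CMP  NZCV=1000
1: ✓ SUBCC  r2←0x65
2: ✓ MOVNE  r2←0x9b
3: ✓ MOVLE  r3←0x8b
4: ✓ CMP  NZCV=1000
5: · MOVVS
6: ✓ MOVLT  r2←0xeb
7: · MOVCS
8: ✓ CMP  NZCV=0010
9: · MOVLT
10: · ADDLT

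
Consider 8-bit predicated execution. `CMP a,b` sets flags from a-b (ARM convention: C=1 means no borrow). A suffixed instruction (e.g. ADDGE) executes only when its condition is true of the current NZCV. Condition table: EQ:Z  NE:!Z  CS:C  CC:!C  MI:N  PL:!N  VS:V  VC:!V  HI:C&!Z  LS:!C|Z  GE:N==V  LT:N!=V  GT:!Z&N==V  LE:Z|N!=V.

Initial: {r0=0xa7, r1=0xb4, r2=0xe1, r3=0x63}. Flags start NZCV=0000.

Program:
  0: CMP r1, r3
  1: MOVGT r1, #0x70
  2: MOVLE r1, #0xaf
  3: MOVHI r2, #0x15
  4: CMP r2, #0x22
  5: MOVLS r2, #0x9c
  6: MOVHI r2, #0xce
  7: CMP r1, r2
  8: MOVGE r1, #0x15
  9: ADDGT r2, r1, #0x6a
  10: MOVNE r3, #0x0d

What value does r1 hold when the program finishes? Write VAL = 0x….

VAL = 0x15

[0] flags=0011 → (cmp)
[1] flags=0011 GT?F → skip
[2] flags=0011 LE?T → r1=0xaf
[3] flags=0011 HI?T → r2=0x15
[4] flags=1000 → (cmp)
[5] flags=1000 LS?T → r2=0x9c
[6] flags=1000 HI?F → skip
[7] flags=0010 → (cmp)
[8] flags=0010 GE?T → r1=0x15
[9] flags=0010 GT?T → r2=0x7f
[10] flags=0010 NE?T → r3=0x0d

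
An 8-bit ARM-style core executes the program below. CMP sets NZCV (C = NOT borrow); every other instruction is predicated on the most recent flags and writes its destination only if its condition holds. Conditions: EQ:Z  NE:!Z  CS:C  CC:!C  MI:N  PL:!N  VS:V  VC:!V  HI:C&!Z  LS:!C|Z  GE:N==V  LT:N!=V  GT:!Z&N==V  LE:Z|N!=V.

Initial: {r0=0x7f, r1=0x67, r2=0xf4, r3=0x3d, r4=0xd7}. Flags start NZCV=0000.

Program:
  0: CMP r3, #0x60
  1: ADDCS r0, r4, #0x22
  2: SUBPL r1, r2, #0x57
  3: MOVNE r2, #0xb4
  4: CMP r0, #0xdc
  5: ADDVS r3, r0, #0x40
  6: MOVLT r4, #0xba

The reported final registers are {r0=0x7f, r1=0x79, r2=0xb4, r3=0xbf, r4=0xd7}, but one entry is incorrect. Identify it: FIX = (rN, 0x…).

0: ✓ CMP  NZCV=1000
1: · ADDCS
2: · SUBPL
3: ✓ MOVNE  r2←0xb4
4: ✓ CMP  NZCV=1001
5: ✓ ADDVS  r3←0xbf
6: · MOVLT

FIX = (r1, 0x67)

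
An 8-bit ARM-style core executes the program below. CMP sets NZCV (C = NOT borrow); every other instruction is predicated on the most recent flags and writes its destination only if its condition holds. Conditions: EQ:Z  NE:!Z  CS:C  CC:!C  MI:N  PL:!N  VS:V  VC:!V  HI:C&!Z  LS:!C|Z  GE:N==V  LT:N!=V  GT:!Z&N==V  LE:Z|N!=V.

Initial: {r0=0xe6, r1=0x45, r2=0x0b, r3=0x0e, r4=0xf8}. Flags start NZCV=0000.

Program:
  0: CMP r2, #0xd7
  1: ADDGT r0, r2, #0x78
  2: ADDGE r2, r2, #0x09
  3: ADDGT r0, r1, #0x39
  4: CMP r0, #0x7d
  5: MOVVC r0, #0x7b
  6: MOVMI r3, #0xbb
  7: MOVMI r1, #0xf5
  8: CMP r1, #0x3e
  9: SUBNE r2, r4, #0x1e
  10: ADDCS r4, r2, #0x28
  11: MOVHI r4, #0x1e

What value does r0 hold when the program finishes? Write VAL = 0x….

0: ✓ CMP  NZCV=0000
1: ✓ ADDGT  r0←0x83
2: ✓ ADDGE  r2←0x14
3: ✓ ADDGT  r0←0x7e
4: ✓ CMP  NZCV=0010
5: ✓ MOVVC  r0←0x7b
6: · MOVMI
7: · MOVMI
8: ✓ CMP  NZCV=0010
9: ✓ SUBNE  r2←0xda
10: ✓ ADDCS  r4←0x02
11: ✓ MOVHI  r4←0x1e

VAL = 0x7b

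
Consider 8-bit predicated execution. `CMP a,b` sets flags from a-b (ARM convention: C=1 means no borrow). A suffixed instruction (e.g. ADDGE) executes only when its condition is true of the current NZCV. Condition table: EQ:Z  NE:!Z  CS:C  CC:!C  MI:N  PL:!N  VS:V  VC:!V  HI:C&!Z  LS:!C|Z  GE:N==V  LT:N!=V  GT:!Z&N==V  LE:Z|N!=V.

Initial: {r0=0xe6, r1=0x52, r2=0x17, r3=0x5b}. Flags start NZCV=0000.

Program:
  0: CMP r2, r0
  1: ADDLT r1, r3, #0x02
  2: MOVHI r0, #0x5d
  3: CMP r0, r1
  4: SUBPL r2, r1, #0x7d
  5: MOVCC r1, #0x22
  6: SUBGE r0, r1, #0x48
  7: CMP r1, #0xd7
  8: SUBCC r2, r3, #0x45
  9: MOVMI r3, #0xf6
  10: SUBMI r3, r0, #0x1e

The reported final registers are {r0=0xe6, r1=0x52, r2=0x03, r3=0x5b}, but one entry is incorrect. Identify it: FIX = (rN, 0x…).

0: ✓ CMP  NZCV=0000
1: · ADDLT
2: · MOVHI
3: ✓ CMP  NZCV=1010
4: · SUBPL
5: · MOVCC
6: · SUBGE
7: ✓ CMP  NZCV=0000
8: ✓ SUBCC  r2←0x16
9: · MOVMI
10: · SUBMI

FIX = (r2, 0x16)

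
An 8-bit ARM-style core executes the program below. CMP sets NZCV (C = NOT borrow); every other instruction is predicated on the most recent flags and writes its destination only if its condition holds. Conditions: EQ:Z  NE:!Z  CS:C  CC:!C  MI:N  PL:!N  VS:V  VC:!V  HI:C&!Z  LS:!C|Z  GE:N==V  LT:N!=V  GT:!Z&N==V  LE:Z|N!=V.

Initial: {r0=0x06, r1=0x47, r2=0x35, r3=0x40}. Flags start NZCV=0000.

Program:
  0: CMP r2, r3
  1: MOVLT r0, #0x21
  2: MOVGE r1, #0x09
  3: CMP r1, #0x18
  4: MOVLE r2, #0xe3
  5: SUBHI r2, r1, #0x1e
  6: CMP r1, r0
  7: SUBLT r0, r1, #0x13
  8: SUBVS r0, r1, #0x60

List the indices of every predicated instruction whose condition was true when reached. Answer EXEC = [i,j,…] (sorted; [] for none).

0: ✓ CMP  NZCV=1000
1: ✓ MOVLT  r0←0x21
2: · MOVGE
3: ✓ CMP  NZCV=0010
4: · MOVLE
5: ✓ SUBHI  r2←0x29
6: ✓ CMP  NZCV=0010
7: · SUBLT
8: · SUBVS

EXEC = [1,5]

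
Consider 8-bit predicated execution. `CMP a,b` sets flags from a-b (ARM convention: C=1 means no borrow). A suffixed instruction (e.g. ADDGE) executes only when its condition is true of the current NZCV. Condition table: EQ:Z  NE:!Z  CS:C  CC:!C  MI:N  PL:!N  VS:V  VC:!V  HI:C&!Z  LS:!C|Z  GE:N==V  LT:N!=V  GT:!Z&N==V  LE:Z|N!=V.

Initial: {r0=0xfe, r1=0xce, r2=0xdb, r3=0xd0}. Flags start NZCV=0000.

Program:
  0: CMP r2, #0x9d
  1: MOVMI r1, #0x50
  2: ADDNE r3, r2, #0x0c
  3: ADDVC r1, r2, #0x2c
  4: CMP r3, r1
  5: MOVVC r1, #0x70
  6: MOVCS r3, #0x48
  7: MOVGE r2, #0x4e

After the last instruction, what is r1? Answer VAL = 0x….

[0] flags=0010 → (cmp)
[1] flags=0010 MI?F → skip
[2] flags=0010 NE?T → r3=0xe7
[3] flags=0010 VC?T → r1=0x07
[4] flags=1010 → (cmp)
[5] flags=1010 VC?T → r1=0x70
[6] flags=1010 CS?T → r3=0x48
[7] flags=1010 GE?F → skip

VAL = 0x70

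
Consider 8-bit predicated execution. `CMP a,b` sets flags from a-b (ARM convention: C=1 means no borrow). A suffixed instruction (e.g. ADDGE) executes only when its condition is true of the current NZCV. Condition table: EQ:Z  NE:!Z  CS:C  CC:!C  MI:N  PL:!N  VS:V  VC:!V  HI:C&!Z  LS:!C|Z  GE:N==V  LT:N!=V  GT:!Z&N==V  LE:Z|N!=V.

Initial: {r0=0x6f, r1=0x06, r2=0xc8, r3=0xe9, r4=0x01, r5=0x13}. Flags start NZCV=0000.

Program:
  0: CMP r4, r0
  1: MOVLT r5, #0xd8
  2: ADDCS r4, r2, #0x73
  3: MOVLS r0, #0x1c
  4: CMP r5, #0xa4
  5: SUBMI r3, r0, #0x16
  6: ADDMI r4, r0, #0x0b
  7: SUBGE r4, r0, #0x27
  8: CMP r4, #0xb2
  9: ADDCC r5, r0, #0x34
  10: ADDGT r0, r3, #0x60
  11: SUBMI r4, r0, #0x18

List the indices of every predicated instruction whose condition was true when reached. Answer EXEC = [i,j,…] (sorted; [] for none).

[0] flags=1000 → (cmp)
[1] flags=1000 LT?T → r5=0xd8
[2] flags=1000 CS?F → skip
[3] flags=1000 LS?T → r0=0x1c
[4] flags=0010 → (cmp)
[5] flags=0010 MI?F → skip
[6] flags=0010 MI?F → skip
[7] flags=0010 GE?T → r4=0xf5
[8] flags=0010 → (cmp)
[9] flags=0010 CC?F → skip
[10] flags=0010 GT?T → r0=0x49
[11] flags=0010 MI?F → skip

EXEC = [1,3,7,10]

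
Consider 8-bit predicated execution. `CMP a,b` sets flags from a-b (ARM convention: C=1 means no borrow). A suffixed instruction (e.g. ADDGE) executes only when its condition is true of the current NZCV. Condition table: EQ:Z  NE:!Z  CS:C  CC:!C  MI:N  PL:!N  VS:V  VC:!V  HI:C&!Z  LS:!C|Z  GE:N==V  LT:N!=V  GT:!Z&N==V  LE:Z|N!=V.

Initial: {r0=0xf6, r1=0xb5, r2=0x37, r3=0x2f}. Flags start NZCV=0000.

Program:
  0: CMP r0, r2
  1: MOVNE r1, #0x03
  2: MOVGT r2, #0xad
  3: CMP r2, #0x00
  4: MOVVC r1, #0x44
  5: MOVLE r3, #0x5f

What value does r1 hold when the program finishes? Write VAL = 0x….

VAL = 0x44

[0] flags=1010 → (cmp)
[1] flags=1010 NE?T → r1=0x03
[2] flags=1010 GT?F → skip
[3] flags=0010 → (cmp)
[4] flags=0010 VC?T → r1=0x44
[5] flags=0010 LE?F → skip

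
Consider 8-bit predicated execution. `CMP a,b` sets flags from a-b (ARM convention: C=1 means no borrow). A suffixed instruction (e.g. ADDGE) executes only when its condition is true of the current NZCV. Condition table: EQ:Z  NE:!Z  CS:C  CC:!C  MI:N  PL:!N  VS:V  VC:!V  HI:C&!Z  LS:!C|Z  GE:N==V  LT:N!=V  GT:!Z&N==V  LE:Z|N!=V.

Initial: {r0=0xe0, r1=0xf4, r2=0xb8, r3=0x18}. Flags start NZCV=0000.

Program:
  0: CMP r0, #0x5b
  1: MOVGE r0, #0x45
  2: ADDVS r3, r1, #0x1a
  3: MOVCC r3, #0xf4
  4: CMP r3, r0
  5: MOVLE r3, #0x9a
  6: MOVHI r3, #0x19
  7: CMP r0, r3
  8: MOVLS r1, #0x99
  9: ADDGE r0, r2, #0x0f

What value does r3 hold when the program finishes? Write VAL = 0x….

VAL = 0x18

0: ✓ CMP  NZCV=1010
1: · MOVGE
2: · ADDVS
3: · MOVCC
4: ✓ CMP  NZCV=0000
5: · MOVLE
6: · MOVHI
7: ✓ CMP  NZCV=1010
8: · MOVLS
9: · ADDGE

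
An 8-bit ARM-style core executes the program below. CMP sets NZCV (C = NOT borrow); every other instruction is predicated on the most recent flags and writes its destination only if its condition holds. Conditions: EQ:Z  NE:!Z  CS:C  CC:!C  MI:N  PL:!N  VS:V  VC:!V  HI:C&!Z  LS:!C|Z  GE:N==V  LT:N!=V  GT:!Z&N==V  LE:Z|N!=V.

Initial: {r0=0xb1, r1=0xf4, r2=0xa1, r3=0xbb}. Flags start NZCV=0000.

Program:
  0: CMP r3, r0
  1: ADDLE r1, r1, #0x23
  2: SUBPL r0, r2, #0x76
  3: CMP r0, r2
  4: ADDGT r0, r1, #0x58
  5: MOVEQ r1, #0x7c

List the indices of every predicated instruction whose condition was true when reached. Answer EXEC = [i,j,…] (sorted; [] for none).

EXEC = [2,4]

[0] flags=0010 → (cmp)
[1] flags=0010 LE?F → skip
[2] flags=0010 PL?T → r0=0x2b
[3] flags=1001 → (cmp)
[4] flags=1001 GT?T → r0=0x4c
[5] flags=1001 EQ?F → skip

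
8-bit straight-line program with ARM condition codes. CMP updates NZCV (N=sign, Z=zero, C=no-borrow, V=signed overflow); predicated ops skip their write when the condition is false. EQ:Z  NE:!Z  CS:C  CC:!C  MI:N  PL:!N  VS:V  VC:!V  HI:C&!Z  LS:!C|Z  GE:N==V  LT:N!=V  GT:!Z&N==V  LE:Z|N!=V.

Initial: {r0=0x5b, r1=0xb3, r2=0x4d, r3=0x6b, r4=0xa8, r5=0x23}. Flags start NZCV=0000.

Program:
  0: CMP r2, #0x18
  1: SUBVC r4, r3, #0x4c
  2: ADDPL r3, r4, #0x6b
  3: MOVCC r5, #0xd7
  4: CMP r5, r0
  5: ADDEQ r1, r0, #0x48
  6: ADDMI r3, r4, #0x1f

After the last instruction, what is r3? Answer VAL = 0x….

VAL = 0x3e

[0] flags=0010 → (cmp)
[1] flags=0010 VC?T → r4=0x1f
[2] flags=0010 PL?T → r3=0x8a
[3] flags=0010 CC?F → skip
[4] flags=1000 → (cmp)
[5] flags=1000 EQ?F → skip
[6] flags=1000 MI?T → r3=0x3e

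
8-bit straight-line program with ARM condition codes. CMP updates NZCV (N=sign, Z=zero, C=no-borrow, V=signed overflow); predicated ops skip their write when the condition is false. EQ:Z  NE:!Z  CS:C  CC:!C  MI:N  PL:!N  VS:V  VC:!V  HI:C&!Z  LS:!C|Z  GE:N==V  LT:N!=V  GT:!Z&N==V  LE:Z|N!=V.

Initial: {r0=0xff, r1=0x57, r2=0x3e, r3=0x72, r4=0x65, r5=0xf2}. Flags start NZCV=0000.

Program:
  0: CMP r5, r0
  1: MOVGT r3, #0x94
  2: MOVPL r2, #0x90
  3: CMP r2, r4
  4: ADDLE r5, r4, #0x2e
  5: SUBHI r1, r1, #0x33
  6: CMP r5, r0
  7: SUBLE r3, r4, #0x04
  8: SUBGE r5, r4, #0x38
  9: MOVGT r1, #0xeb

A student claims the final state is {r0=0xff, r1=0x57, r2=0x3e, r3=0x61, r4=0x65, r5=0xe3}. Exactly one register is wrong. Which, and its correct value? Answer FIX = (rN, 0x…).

[0] flags=1000 → (cmp)
[1] flags=1000 GT?F → skip
[2] flags=1000 PL?F → skip
[3] flags=1000 → (cmp)
[4] flags=1000 LE?T → r5=0x93
[5] flags=1000 HI?F → skip
[6] flags=1000 → (cmp)
[7] flags=1000 LE?T → r3=0x61
[8] flags=1000 GE?F → skip
[9] flags=1000 GT?F → skip

FIX = (r5, 0x93)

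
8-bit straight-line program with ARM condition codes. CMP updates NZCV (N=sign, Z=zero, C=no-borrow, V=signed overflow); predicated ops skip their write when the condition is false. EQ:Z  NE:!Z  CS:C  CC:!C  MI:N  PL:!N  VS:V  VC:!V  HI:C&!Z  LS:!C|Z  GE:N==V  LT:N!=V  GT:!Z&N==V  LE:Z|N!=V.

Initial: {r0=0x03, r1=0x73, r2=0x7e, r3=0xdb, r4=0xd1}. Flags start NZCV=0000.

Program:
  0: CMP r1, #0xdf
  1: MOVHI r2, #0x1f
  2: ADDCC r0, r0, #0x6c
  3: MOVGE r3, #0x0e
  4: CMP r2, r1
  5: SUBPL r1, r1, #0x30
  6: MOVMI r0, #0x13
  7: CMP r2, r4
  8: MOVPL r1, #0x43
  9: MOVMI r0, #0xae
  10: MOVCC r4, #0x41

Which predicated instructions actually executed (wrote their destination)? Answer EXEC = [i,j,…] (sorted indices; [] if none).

0: ✓ CMP  NZCV=1001
1: · MOVHI
2: ✓ ADDCC  r0←0x6f
3: ✓ MOVGE  r3←0x0e
4: ✓ CMP  NZCV=0010
5: ✓ SUBPL  r1←0x43
6: · MOVMI
7: ✓ CMP  NZCV=1001
8: · MOVPL
9: ✓ MOVMI  r0←0xae
10: ✓ MOVCC  r4←0x41

EXEC = [2,3,5,9,10]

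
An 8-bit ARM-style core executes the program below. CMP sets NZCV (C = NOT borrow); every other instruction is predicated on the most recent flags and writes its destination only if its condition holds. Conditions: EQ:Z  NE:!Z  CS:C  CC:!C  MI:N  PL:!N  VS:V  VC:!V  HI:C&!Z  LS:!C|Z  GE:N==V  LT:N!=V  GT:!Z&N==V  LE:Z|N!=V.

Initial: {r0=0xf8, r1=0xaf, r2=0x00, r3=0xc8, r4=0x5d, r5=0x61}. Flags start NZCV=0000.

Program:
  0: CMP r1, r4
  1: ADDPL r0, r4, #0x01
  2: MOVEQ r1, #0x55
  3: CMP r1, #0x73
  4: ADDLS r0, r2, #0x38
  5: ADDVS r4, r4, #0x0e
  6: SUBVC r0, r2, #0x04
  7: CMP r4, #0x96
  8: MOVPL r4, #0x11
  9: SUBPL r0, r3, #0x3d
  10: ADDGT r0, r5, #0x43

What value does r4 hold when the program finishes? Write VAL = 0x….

0: ✓ CMP  NZCV=0011
1: ✓ ADDPL  r0←0x5e
2: · MOVEQ
3: ✓ CMP  NZCV=0011
4: · ADDLS
5: ✓ ADDVS  r4←0x6b
6: · SUBVC
7: ✓ CMP  NZCV=1001
8: · MOVPL
9: · SUBPL
10: ✓ ADDGT  r0←0xa4

VAL = 0x6b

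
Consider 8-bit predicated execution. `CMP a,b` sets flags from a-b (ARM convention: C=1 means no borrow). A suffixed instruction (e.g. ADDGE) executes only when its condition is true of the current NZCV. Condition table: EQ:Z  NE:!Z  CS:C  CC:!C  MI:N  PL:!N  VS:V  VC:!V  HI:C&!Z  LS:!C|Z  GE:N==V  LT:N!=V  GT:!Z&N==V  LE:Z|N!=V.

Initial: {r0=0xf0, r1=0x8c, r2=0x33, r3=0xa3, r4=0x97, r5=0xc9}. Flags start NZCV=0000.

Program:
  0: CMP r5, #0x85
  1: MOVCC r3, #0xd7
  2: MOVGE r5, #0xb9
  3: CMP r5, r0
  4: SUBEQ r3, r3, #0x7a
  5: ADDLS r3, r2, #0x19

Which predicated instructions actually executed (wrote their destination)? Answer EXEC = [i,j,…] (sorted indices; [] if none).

0: ✓ CMP  NZCV=0010
1: · MOVCC
2: ✓ MOVGE  r5←0xb9
3: ✓ CMP  NZCV=1000
4: · SUBEQ
5: ✓ ADDLS  r3←0x4c

EXEC = [2,5]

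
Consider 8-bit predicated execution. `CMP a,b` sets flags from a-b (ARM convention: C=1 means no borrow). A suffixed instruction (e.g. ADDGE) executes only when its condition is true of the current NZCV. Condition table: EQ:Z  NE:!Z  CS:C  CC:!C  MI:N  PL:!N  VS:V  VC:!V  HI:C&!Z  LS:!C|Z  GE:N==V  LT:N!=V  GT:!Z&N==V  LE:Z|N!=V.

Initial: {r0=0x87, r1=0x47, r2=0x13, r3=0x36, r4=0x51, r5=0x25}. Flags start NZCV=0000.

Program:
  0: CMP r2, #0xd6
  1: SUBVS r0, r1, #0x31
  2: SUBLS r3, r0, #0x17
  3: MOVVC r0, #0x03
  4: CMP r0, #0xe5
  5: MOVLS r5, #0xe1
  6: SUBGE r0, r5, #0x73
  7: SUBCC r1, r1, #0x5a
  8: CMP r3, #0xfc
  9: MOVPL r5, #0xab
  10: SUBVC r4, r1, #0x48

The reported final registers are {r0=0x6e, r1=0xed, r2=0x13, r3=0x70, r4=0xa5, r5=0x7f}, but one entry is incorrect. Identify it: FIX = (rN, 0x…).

0: ✓ CMP  NZCV=0000
1: · SUBVS
2: ✓ SUBLS  r3←0x70
3: ✓ MOVVC  r0←0x03
4: ✓ CMP  NZCV=0000
5: ✓ MOVLS  r5←0xe1
6: ✓ SUBGE  r0←0x6e
7: ✓ SUBCC  r1←0xed
8: ✓ CMP  NZCV=0000
9: ✓ MOVPL  r5←0xab
10: ✓ SUBVC  r4←0xa5

FIX = (r5, 0xab)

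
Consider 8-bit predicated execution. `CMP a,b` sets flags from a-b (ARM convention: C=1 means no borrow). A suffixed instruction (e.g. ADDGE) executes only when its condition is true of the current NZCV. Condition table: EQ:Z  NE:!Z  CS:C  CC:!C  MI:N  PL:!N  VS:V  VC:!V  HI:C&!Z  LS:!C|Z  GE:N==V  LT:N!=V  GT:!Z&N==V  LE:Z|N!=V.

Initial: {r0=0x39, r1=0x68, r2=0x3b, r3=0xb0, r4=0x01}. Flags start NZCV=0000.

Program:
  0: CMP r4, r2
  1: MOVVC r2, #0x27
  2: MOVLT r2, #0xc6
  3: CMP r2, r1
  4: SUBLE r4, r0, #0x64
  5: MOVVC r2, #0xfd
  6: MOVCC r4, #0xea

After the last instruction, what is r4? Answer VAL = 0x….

[0] flags=1000 → (cmp)
[1] flags=1000 VC?T → r2=0x27
[2] flags=1000 LT?T → r2=0xc6
[3] flags=0011 → (cmp)
[4] flags=0011 LE?T → r4=0xd5
[5] flags=0011 VC?F → skip
[6] flags=0011 CC?F → skip

VAL = 0xd5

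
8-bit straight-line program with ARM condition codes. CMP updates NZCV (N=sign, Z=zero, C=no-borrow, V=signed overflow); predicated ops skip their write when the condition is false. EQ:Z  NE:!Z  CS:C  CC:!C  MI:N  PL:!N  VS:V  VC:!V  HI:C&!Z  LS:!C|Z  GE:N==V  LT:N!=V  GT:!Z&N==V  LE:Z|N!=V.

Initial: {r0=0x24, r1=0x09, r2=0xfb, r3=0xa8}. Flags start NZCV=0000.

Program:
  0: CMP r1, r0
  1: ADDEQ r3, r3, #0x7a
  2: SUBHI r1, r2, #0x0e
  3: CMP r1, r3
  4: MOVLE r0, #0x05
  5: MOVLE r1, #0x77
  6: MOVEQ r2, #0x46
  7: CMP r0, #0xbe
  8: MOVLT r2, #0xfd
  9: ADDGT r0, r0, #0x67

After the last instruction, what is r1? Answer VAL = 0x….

0: ✓ CMP  NZCV=1000
1: · ADDEQ
2: · SUBHI
3: ✓ CMP  NZCV=0000
4: · MOVLE
5: · MOVLE
6: · MOVEQ
7: ✓ CMP  NZCV=0000
8: · MOVLT
9: ✓ ADDGT  r0←0x8b

VAL = 0x09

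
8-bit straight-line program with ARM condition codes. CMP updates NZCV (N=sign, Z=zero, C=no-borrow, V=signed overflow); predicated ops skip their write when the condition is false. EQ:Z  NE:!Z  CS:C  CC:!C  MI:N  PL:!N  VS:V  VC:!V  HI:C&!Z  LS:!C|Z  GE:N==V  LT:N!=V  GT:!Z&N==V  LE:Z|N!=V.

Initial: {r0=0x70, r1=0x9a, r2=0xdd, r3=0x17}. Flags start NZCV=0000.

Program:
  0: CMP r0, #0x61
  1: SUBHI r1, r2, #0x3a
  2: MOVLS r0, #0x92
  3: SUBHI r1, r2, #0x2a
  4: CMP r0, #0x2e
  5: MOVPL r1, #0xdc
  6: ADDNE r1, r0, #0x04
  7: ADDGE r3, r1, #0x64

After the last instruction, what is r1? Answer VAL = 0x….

VAL = 0x74

[0] flags=0010 → (cmp)
[1] flags=0010 HI?T → r1=0xa3
[2] flags=0010 LS?F → skip
[3] flags=0010 HI?T → r1=0xb3
[4] flags=0010 → (cmp)
[5] flags=0010 PL?T → r1=0xdc
[6] flags=0010 NE?T → r1=0x74
[7] flags=0010 GE?T → r3=0xd8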